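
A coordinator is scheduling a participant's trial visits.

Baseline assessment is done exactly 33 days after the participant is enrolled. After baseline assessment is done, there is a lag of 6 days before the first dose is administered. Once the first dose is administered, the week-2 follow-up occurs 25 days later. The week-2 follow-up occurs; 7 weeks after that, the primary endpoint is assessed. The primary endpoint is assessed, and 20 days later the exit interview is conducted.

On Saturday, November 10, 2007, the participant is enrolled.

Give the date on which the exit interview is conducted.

Saturday, March 22, 2008

The participant is enrolled: Nov 10, 2007.
Baseline assessment is done: Nov 10, 2007 + 33 days = Dec 13, 2007.
The first dose is administered: Dec 13, 2007 + 6 days = Dec 19, 2007.
The week-2 follow-up occurs: Dec 19, 2007 + 25 days = Jan 13, 2008.
The primary endpoint is assessed: Jan 13, 2008 + 7 weeks = Mar 2, 2008.
The exit interview is conducted: Mar 2, 2008 + 20 days = Mar 22, 2008.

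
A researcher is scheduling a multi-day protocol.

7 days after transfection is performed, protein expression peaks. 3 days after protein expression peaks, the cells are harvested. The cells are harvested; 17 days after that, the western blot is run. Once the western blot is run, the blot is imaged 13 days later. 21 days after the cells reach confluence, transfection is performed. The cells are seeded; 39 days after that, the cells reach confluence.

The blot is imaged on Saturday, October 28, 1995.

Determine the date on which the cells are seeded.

The blot is imaged: Oct 28, 1995.
The western blot is run: Oct 28, 1995 − 13 days = Oct 15, 1995.
The cells are harvested: Oct 15, 1995 − 17 days = Sep 28, 1995.
Protein expression peaks: Sep 28, 1995 − 3 days = Sep 25, 1995.
Transfection is performed: Sep 25, 1995 − 7 days = Sep 18, 1995.
The cells reach confluence: Sep 18, 1995 − 21 days = Aug 28, 1995.
The cells are seeded: Aug 28, 1995 − 39 days = Jul 20, 1995.

Thursday, July 20, 1995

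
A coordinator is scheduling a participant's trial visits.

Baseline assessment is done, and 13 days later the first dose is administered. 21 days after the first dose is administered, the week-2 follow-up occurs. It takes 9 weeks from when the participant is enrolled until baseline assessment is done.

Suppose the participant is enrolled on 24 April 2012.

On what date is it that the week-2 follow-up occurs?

30 July 2012

The participant is enrolled: Apr 24, 2012.
Baseline assessment is done: Apr 24, 2012 + 9 weeks = Jun 26, 2012.
The first dose is administered: Jun 26, 2012 + 13 days = Jul 9, 2012.
The week-2 follow-up occurs: Jul 9, 2012 + 21 days = Jul 30, 2012.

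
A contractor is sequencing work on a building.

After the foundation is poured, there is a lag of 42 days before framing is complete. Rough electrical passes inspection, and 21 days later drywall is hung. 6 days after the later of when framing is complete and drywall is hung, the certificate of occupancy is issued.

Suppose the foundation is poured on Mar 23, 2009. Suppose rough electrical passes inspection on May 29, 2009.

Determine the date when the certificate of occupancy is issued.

Jun 25, 2009

The foundation is poured: Mar 23, 2009.
Framing is complete: Mar 23, 2009 + 42 days = May 4, 2009.
Rough electrical passes inspection: May 29, 2009.
Drywall is hung: May 29, 2009 + 21 days = Jun 19, 2009.
Both prerequisites met — framing is complete (May 4, 2009), drywall is hung (Jun 19, 2009); the later is Jun 19, 2009.
The certificate of occupancy is issued: Jun 19, 2009 + 6 days = Jun 25, 2009.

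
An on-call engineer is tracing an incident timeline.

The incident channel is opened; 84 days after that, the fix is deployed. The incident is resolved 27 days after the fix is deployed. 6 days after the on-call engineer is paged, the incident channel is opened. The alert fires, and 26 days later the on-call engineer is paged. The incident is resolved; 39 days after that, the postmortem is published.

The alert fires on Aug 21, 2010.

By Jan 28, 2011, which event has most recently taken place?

The alert fires: Aug 21, 2010.
The on-call engineer is paged: Aug 21, 2010 + 26 days = Sep 16, 2010.
The incident channel is opened: Sep 16, 2010 + 6 days = Sep 22, 2010.
The fix is deployed: Sep 22, 2010 + 84 days = Dec 15, 2010.
The incident is resolved: Dec 15, 2010 + 27 days = Jan 11, 2011.
The postmortem is published: Jan 11, 2011 + 39 days = Feb 19, 2011.
Jan 28, 2011 falls between when the incident is resolved (Jan 11, 2011) and when the postmortem is published (Feb 19, 2011).

The incident is resolved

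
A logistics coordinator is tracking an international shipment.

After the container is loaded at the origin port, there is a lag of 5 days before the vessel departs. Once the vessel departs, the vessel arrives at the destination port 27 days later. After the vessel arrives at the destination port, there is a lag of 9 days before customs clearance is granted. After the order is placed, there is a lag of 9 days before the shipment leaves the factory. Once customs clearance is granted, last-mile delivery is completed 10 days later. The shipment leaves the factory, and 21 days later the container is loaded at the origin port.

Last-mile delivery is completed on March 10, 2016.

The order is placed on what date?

Last-mile delivery is completed: Mar 10, 2016.
Customs clearance is granted: Mar 10, 2016 − 10 days = Feb 29, 2016.
The vessel arrives at the destination port: Feb 29, 2016 − 9 days = Feb 20, 2016.
The vessel departs: Feb 20, 2016 − 27 days = Jan 24, 2016.
The container is loaded at the origin port: Jan 24, 2016 − 5 days = Jan 19, 2016.
The shipment leaves the factory: Jan 19, 2016 − 21 days = Dec 29, 2015.
The order is placed: Dec 29, 2015 − 9 days = Dec 20, 2015.

December 20, 2015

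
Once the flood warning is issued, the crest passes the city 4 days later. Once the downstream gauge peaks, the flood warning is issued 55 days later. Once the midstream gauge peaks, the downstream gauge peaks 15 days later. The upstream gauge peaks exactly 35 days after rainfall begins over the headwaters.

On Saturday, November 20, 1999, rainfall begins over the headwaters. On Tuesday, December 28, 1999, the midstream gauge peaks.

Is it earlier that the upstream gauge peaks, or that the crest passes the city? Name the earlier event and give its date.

Rainfall begins over the headwaters: Nov 20, 1999.
The upstream gauge peaks: Nov 20, 1999 + 35 days = Dec 25, 1999.
The midstream gauge peaks: Dec 28, 1999.
The downstream gauge peaks: Dec 28, 1999 + 15 days = Jan 12, 2000.
The flood warning is issued: Jan 12, 2000 + 55 days = Mar 7, 2000.
The crest passes the city: Mar 7, 2000 + 4 days = Mar 11, 2000.
Comparing: the upstream gauge peaks on Dec 25, 1999 vs the crest passes the city on Mar 11, 2000. Earlier: the upstream gauge peaks.

The upstream gauge peaks — Saturday, December 25, 1999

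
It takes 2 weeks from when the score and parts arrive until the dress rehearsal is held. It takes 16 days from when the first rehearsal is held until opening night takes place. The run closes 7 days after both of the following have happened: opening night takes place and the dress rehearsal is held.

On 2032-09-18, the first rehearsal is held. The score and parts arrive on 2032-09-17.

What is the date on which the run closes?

The first rehearsal is held: Sep 18, 2032.
Opening night takes place: Sep 18, 2032 + 16 days = Oct 4, 2032.
The score and parts arrive: Sep 17, 2032.
The dress rehearsal is held: Sep 17, 2032 + 2 weeks = Oct 1, 2032.
Both prerequisites met — opening night takes place (Oct 4, 2032), the dress rehearsal is held (Oct 1, 2032); the later is Oct 4, 2032.
The run closes: Oct 4, 2032 + 7 days = Oct 11, 2032.

2032-10-11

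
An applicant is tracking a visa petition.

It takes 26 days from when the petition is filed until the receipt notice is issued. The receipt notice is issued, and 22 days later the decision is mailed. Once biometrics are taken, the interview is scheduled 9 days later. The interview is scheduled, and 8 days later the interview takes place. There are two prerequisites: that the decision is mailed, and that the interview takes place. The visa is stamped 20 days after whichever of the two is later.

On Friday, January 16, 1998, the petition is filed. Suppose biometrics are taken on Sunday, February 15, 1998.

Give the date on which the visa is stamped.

The petition is filed: Jan 16, 1998.
The receipt notice is issued: Jan 16, 1998 + 26 days = Feb 11, 1998.
The decision is mailed: Feb 11, 1998 + 22 days = Mar 5, 1998.
Biometrics are taken: Feb 15, 1998.
The interview is scheduled: Feb 15, 1998 + 9 days = Feb 24, 1998.
The interview takes place: Feb 24, 1998 + 8 days = Mar 4, 1998.
Both prerequisites met — the decision is mailed (Mar 5, 1998), the interview takes place (Mar 4, 1998); the later is Mar 5, 1998.
The visa is stamped: Mar 5, 1998 + 20 days = Mar 25, 1998.

Wednesday, March 25, 1998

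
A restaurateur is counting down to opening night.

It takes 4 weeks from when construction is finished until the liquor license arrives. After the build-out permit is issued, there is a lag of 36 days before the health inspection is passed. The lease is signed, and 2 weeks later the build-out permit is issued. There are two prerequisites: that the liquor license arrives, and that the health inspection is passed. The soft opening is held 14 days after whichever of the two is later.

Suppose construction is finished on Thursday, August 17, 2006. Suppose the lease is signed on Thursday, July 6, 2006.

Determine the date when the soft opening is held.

Thursday, September 28, 2006

Construction is finished: Aug 17, 2006.
The liquor license arrives: Aug 17, 2006 + 4 weeks = Sep 14, 2006.
The lease is signed: Jul 6, 2006.
The build-out permit is issued: Jul 6, 2006 + 2 weeks = Jul 20, 2006.
The health inspection is passed: Jul 20, 2006 + 36 days = Aug 25, 2006.
Both prerequisites met — the liquor license arrives (Sep 14, 2006), the health inspection is passed (Aug 25, 2006); the later is Sep 14, 2006.
The soft opening is held: Sep 14, 2006 + 14 days = Sep 28, 2006.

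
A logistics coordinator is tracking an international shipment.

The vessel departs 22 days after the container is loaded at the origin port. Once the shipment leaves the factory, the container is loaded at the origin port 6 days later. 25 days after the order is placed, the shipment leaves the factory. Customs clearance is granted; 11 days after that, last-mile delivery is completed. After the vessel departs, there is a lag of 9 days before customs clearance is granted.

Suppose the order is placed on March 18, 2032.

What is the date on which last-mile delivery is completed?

The order is placed: Mar 18, 2032.
The shipment leaves the factory: Mar 18, 2032 + 25 days = Apr 12, 2032.
The container is loaded at the origin port: Apr 12, 2032 + 6 days = Apr 18, 2032.
The vessel departs: Apr 18, 2032 + 22 days = May 10, 2032.
Customs clearance is granted: May 10, 2032 + 9 days = May 19, 2032.
Last-mile delivery is completed: May 19, 2032 + 11 days = May 30, 2032.

May 30, 2032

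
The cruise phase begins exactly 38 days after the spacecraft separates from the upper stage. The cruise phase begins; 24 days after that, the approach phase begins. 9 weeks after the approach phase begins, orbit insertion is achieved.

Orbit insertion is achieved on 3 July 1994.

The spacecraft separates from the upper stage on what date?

28 February 1994

Orbit insertion is achieved: Jul 3, 1994.
The approach phase begins: Jul 3, 1994 − 9 weeks = May 1, 1994.
The cruise phase begins: May 1, 1994 − 24 days = Apr 7, 1994.
The spacecraft separates from the upper stage: Apr 7, 1994 − 38 days = Feb 28, 1994.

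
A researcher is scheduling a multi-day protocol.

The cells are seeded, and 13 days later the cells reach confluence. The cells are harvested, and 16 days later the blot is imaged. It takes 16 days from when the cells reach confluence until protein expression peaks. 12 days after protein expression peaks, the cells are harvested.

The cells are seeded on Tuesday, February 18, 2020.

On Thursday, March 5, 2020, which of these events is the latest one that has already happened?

The cells are seeded: Feb 18, 2020.
The cells reach confluence: Feb 18, 2020 + 13 days = Mar 2, 2020.
Protein expression peaks: Mar 2, 2020 + 16 days = Mar 18, 2020.
The cells are harvested: Mar 18, 2020 + 12 days = Mar 30, 2020.
The blot is imaged: Mar 30, 2020 + 16 days = Apr 15, 2020.
Mar 5, 2020 falls between when the cells reach confluence (Mar 2, 2020) and when protein expression peaks (Mar 18, 2020).

The cells reach confluence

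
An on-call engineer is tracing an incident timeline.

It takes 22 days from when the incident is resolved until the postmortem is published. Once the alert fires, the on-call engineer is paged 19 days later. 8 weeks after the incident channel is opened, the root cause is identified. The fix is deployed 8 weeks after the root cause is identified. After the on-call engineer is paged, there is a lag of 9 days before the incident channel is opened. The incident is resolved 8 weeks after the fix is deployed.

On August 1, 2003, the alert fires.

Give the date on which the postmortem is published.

March 6, 2004

The alert fires: Aug 1, 2003.
The on-call engineer is paged: Aug 1, 2003 + 19 days = Aug 20, 2003.
The incident channel is opened: Aug 20, 2003 + 9 days = Aug 29, 2003.
The root cause is identified: Aug 29, 2003 + 8 weeks = Oct 24, 2003.
The fix is deployed: Oct 24, 2003 + 8 weeks = Dec 19, 2003.
The incident is resolved: Dec 19, 2003 + 8 weeks = Feb 13, 2004.
The postmortem is published: Feb 13, 2004 + 22 days = Mar 6, 2004.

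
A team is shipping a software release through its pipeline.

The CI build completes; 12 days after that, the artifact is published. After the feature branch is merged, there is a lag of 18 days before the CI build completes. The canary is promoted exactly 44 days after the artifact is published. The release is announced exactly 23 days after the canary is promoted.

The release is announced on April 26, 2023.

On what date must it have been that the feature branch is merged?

The release is announced: Apr 26, 2023.
The canary is promoted: Apr 26, 2023 − 23 days = Apr 3, 2023.
The artifact is published: Apr 3, 2023 − 44 days = Feb 18, 2023.
The CI build completes: Feb 18, 2023 − 12 days = Feb 6, 2023.
The feature branch is merged: Feb 6, 2023 − 18 days = Jan 19, 2023.

January 19, 2023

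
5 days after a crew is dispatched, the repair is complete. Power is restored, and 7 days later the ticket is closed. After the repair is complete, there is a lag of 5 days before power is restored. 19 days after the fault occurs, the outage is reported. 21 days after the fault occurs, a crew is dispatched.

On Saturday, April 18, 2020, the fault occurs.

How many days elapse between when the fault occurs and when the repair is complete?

26 days

Causal path: the fault occurs → a crew is dispatched → the repair is complete.
Total delay along the path: 21 + 5 = 26 days.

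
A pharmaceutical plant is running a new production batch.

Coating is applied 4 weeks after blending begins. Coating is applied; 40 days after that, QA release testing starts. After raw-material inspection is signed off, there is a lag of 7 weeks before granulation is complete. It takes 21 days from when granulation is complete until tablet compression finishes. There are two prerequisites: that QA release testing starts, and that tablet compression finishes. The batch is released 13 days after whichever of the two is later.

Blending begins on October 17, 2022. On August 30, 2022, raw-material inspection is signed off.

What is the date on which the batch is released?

January 6, 2023

Blending begins: Oct 17, 2022.
Coating is applied: Oct 17, 2022 + 4 weeks = Nov 14, 2022.
QA release testing starts: Nov 14, 2022 + 40 days = Dec 24, 2022.
Raw-material inspection is signed off: Aug 30, 2022.
Granulation is complete: Aug 30, 2022 + 7 weeks = Oct 18, 2022.
Tablet compression finishes: Oct 18, 2022 + 21 days = Nov 8, 2022.
Both prerequisites met — QA release testing starts (Dec 24, 2022), tablet compression finishes (Nov 8, 2022); the later is Dec 24, 2022.
The batch is released: Dec 24, 2022 + 13 days = Jan 6, 2023.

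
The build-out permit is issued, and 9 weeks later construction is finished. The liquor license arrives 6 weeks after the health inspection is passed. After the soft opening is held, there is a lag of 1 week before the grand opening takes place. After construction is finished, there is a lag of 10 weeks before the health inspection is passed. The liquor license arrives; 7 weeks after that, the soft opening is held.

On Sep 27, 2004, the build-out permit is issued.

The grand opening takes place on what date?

May 16, 2005

The build-out permit is issued: Sep 27, 2004.
Construction is finished: Sep 27, 2004 + 9 weeks = Nov 29, 2004.
The health inspection is passed: Nov 29, 2004 + 10 weeks = Feb 7, 2005.
The liquor license arrives: Feb 7, 2005 + 6 weeks = Mar 21, 2005.
The soft opening is held: Mar 21, 2005 + 7 weeks = May 9, 2005.
The grand opening takes place: May 9, 2005 + 1 week = May 16, 2005.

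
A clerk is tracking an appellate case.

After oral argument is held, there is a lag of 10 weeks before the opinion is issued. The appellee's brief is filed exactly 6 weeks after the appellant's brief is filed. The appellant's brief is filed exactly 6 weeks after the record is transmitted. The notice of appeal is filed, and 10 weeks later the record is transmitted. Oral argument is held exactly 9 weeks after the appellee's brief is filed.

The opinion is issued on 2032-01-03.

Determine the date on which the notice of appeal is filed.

2031-03-22

The opinion is issued: Jan 3, 2032.
Oral argument is held: Jan 3, 2032 − 10 weeks = Oct 25, 2031.
The appellee's brief is filed: Oct 25, 2031 − 9 weeks = Aug 23, 2031.
The appellant's brief is filed: Aug 23, 2031 − 6 weeks = Jul 12, 2031.
The record is transmitted: Jul 12, 2031 − 6 weeks = May 31, 2031.
The notice of appeal is filed: May 31, 2031 − 10 weeks = Mar 22, 2031.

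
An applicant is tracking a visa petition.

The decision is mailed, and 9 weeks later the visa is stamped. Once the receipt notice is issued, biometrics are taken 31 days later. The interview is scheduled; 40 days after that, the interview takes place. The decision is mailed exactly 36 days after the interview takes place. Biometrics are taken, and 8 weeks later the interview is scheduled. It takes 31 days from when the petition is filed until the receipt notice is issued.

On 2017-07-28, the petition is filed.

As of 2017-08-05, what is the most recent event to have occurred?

The petition is filed

The petition is filed: Jul 28, 2017.
The receipt notice is issued: Jul 28, 2017 + 31 days = Aug 28, 2017.
Biometrics are taken: Aug 28, 2017 + 31 days = Sep 28, 2017.
The interview is scheduled: Sep 28, 2017 + 8 weeks = Nov 23, 2017.
The interview takes place: Nov 23, 2017 + 40 days = Jan 2, 2018.
The decision is mailed: Jan 2, 2018 + 36 days = Feb 7, 2018.
The visa is stamped: Feb 7, 2018 + 9 weeks = Apr 11, 2018.
Aug 5, 2017 falls between when the petition is filed (Jul 28, 2017) and when the receipt notice is issued (Aug 28, 2017).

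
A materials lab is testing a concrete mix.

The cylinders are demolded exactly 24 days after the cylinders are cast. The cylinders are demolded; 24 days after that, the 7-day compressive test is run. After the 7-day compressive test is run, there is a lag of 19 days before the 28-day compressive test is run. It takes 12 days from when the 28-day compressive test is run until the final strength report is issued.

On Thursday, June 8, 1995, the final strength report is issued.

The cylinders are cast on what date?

Tuesday, March 21, 1995

The final strength report is issued: Jun 8, 1995.
The 28-day compressive test is run: Jun 8, 1995 − 12 days = May 27, 1995.
The 7-day compressive test is run: May 27, 1995 − 19 days = May 8, 1995.
The cylinders are demolded: May 8, 1995 − 24 days = Apr 14, 1995.
The cylinders are cast: Apr 14, 1995 − 24 days = Mar 21, 1995.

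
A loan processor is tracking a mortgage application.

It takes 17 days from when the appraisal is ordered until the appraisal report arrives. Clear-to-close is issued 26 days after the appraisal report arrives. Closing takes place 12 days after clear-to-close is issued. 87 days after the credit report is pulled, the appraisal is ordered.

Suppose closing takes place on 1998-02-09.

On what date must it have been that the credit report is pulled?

Closing takes place: Feb 9, 1998.
Clear-to-close is issued: Feb 9, 1998 − 12 days = Jan 28, 1998.
The appraisal report arrives: Jan 28, 1998 − 26 days = Jan 2, 1998.
The appraisal is ordered: Jan 2, 1998 − 17 days = Dec 16, 1997.
The credit report is pulled: Dec 16, 1997 − 87 days = Sep 20, 1997.

1997-09-20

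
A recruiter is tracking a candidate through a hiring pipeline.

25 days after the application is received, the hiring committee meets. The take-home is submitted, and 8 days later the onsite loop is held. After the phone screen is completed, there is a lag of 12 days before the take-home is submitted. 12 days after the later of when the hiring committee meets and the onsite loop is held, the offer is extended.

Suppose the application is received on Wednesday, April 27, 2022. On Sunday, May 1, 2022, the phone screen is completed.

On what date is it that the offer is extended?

The application is received: Apr 27, 2022.
The hiring committee meets: Apr 27, 2022 + 25 days = May 22, 2022.
The phone screen is completed: May 1, 2022.
The take-home is submitted: May 1, 2022 + 12 days = May 13, 2022.
The onsite loop is held: May 13, 2022 + 8 days = May 21, 2022.
Both prerequisites met — the hiring committee meets (May 22, 2022), the onsite loop is held (May 21, 2022); the later is May 22, 2022.
The offer is extended: May 22, 2022 + 12 days = Jun 3, 2022.

Friday, June 3, 2022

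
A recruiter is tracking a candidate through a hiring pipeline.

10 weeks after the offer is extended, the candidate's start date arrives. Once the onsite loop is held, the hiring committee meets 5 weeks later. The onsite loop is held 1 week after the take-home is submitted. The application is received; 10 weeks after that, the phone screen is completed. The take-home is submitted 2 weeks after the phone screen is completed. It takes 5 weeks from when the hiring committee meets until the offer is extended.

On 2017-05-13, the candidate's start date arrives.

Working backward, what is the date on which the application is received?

2016-09-24

The candidate's start date arrives: May 13, 2017.
The offer is extended: May 13, 2017 − 10 weeks = Mar 4, 2017.
The hiring committee meets: Mar 4, 2017 − 5 weeks = Jan 28, 2017.
The onsite loop is held: Jan 28, 2017 − 5 weeks = Dec 24, 2016.
The take-home is submitted: Dec 24, 2016 − 1 week = Dec 17, 2016.
The phone screen is completed: Dec 17, 2016 − 2 weeks = Dec 3, 2016.
The application is received: Dec 3, 2016 − 10 weeks = Sep 24, 2016.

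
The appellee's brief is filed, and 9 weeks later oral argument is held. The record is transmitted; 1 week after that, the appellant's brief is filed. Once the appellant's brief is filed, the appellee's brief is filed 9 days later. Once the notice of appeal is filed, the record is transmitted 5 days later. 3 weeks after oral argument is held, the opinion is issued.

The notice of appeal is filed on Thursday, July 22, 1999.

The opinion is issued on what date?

Thursday, November 4, 1999

The notice of appeal is filed: Jul 22, 1999.
The record is transmitted: Jul 22, 1999 + 5 days = Jul 27, 1999.
The appellant's brief is filed: Jul 27, 1999 + 1 week = Aug 3, 1999.
The appellee's brief is filed: Aug 3, 1999 + 9 days = Aug 12, 1999.
Oral argument is held: Aug 12, 1999 + 9 weeks = Oct 14, 1999.
The opinion is issued: Oct 14, 1999 + 3 weeks = Nov 4, 1999.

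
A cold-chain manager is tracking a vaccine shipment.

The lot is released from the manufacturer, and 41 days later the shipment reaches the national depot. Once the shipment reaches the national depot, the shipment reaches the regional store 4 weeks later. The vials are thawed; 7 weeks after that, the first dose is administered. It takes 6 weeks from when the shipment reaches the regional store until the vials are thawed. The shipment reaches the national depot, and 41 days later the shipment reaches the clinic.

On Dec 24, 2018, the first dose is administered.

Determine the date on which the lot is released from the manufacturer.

Jul 17, 2018

The first dose is administered: Dec 24, 2018.
The vials are thawed: Dec 24, 2018 − 7 weeks = Nov 5, 2018.
The shipment reaches the regional store: Nov 5, 2018 − 6 weeks = Sep 24, 2018.
The shipment reaches the national depot: Sep 24, 2018 − 4 weeks = Aug 27, 2018.
The lot is released from the manufacturer: Aug 27, 2018 − 41 days = Jul 17, 2018.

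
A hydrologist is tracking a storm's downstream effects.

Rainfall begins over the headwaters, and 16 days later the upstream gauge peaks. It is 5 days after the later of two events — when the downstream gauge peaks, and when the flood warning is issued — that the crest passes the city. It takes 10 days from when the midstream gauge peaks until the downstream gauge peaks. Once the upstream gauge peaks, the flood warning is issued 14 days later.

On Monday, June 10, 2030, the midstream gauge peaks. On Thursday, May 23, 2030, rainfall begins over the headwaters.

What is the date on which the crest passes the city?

Thursday, June 27, 2030

The midstream gauge peaks: Jun 10, 2030.
The downstream gauge peaks: Jun 10, 2030 + 10 days = Jun 20, 2030.
Rainfall begins over the headwaters: May 23, 2030.
The upstream gauge peaks: May 23, 2030 + 16 days = Jun 8, 2030.
The flood warning is issued: Jun 8, 2030 + 14 days = Jun 22, 2030.
Both prerequisites met — the downstream gauge peaks (Jun 20, 2030), the flood warning is issued (Jun 22, 2030); the later is Jun 22, 2030.
The crest passes the city: Jun 22, 2030 + 5 days = Jun 27, 2030.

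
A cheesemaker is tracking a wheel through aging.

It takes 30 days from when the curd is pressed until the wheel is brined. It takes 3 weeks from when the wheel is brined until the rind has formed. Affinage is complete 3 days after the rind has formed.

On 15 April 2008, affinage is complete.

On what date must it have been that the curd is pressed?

Affinage is complete: Apr 15, 2008.
The rind has formed: Apr 15, 2008 − 3 days = Apr 12, 2008.
The wheel is brined: Apr 12, 2008 − 3 weeks = Mar 22, 2008.
The curd is pressed: Mar 22, 2008 − 30 days = Feb 21, 2008.

21 February 2008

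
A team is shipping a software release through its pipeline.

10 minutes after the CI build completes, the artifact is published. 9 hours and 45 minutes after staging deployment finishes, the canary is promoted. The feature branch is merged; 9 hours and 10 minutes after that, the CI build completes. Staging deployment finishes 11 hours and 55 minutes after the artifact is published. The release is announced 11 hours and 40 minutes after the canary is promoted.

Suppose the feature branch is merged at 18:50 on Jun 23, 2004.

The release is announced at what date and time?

13:30 on Jun 25, 2004

The feature branch is merged: 18:50 Jun 23, 2004.
The CI build completes: 18:50 Jun 23, 2004 + 9h10m = 04:00 Jun 24, 2004.
The artifact is published: 04:00 Jun 24, 2004 + 10m = 04:10 Jun 24, 2004.
Staging deployment finishes: 04:10 Jun 24, 2004 + 11h55m = 16:05 Jun 24, 2004.
The canary is promoted: 16:05 Jun 24, 2004 + 9h45m = 01:50 Jun 25, 2004.
The release is announced: 01:50 Jun 25, 2004 + 11h40m = 13:30 Jun 25, 2004.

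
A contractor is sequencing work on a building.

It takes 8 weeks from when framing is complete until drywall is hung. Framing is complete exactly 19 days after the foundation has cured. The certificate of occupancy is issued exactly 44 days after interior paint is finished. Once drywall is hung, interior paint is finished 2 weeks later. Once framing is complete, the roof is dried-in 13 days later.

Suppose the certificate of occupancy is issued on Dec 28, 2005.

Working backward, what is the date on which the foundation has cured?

Aug 17, 2005

The certificate of occupancy is issued: Dec 28, 2005.
Interior paint is finished: Dec 28, 2005 − 44 days = Nov 14, 2005.
Drywall is hung: Nov 14, 2005 − 2 weeks = Oct 31, 2005.
Framing is complete: Oct 31, 2005 − 8 weeks = Sep 5, 2005.
The foundation has cured: Sep 5, 2005 − 19 days = Aug 17, 2005.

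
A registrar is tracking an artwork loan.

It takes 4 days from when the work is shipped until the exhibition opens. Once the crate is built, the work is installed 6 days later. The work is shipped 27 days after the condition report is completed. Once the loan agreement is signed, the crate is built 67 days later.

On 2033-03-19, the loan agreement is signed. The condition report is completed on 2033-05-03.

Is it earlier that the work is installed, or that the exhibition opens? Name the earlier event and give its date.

The work is installed — 2033-05-31

The loan agreement is signed: Mar 19, 2033.
The crate is built: Mar 19, 2033 + 67 days = May 25, 2033.
The work is installed: May 25, 2033 + 6 days = May 31, 2033.
The condition report is completed: May 3, 2033.
The work is shipped: May 3, 2033 + 27 days = May 30, 2033.
The exhibition opens: May 30, 2033 + 4 days = Jun 3, 2033.
Comparing: the work is installed on May 31, 2033 vs the exhibition opens on Jun 3, 2033. Earlier: the work is installed.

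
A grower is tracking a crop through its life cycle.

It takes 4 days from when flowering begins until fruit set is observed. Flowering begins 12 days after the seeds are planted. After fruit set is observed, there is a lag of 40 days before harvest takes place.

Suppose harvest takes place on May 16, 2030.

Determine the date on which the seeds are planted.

Mar 21, 2030

Harvest takes place: May 16, 2030.
Fruit set is observed: May 16, 2030 − 40 days = Apr 6, 2030.
Flowering begins: Apr 6, 2030 − 4 days = Apr 2, 2030.
The seeds are planted: Apr 2, 2030 − 12 days = Mar 21, 2030.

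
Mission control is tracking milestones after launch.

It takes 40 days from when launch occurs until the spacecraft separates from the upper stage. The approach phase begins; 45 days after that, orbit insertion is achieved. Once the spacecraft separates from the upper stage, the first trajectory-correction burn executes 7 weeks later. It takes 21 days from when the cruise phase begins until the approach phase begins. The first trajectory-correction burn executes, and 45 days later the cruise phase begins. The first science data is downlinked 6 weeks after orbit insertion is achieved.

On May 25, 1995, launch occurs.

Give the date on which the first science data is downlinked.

Launch occurs: May 25, 1995.
The spacecraft separates from the upper stage: May 25, 1995 + 40 days = Jul 4, 1995.
The first trajectory-correction burn executes: Jul 4, 1995 + 7 weeks = Aug 22, 1995.
The cruise phase begins: Aug 22, 1995 + 45 days = Oct 6, 1995.
The approach phase begins: Oct 6, 1995 + 21 days = Oct 27, 1995.
Orbit insertion is achieved: Oct 27, 1995 + 45 days = Dec 11, 1995.
The first science data is downlinked: Dec 11, 1995 + 6 weeks = Jan 22, 1996.

January 22, 1996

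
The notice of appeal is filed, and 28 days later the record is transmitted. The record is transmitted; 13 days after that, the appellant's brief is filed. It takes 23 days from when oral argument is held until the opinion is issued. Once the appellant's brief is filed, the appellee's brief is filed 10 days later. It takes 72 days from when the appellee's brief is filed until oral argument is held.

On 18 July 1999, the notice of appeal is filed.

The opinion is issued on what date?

11 December 1999

The notice of appeal is filed: Jul 18, 1999.
The record is transmitted: Jul 18, 1999 + 28 days = Aug 15, 1999.
The appellant's brief is filed: Aug 15, 1999 + 13 days = Aug 28, 1999.
The appellee's brief is filed: Aug 28, 1999 + 10 days = Sep 7, 1999.
Oral argument is held: Sep 7, 1999 + 72 days = Nov 18, 1999.
The opinion is issued: Nov 18, 1999 + 23 days = Dec 11, 1999.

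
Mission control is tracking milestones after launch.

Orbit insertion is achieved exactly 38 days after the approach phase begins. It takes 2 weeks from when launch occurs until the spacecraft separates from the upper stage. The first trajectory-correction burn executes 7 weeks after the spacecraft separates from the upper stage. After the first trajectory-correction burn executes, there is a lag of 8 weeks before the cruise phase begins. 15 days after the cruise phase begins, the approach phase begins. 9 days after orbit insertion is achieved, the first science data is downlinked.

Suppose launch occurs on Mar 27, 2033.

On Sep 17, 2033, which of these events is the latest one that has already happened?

Orbit insertion is achieved

Launch occurs: Mar 27, 2033.
The spacecraft separates from the upper stage: Mar 27, 2033 + 2 weeks = Apr 10, 2033.
The first trajectory-correction burn executes: Apr 10, 2033 + 7 weeks = May 29, 2033.
The cruise phase begins: May 29, 2033 + 8 weeks = Jul 24, 2033.
The approach phase begins: Jul 24, 2033 + 15 days = Aug 8, 2033.
Orbit insertion is achieved: Aug 8, 2033 + 38 days = Sep 15, 2033.
The first science data is downlinked: Sep 15, 2033 + 9 days = Sep 24, 2033.
Sep 17, 2033 falls between when orbit insertion is achieved (Sep 15, 2033) and when the first science data is downlinked (Sep 24, 2033).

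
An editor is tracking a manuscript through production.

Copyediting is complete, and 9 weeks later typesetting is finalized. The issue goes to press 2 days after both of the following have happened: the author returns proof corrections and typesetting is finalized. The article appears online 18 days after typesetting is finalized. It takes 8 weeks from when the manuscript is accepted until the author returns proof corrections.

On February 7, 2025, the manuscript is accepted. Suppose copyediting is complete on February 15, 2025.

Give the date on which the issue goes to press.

April 21, 2025

The manuscript is accepted: Feb 7, 2025.
The author returns proof corrections: Feb 7, 2025 + 8 weeks = Apr 4, 2025.
Copyediting is complete: Feb 15, 2025.
Typesetting is finalized: Feb 15, 2025 + 9 weeks = Apr 19, 2025.
Both prerequisites met — the author returns proof corrections (Apr 4, 2025), typesetting is finalized (Apr 19, 2025); the later is Apr 19, 2025.
The issue goes to press: Apr 19, 2025 + 2 days = Apr 21, 2025.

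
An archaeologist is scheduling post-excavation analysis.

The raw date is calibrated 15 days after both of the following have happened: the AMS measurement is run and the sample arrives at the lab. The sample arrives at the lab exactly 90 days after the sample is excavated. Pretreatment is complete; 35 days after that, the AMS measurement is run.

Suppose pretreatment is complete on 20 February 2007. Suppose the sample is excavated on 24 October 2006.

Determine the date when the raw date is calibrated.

Pretreatment is complete: Feb 20, 2007.
The AMS measurement is run: Feb 20, 2007 + 35 days = Mar 27, 2007.
The sample is excavated: Oct 24, 2006.
The sample arrives at the lab: Oct 24, 2006 + 90 days = Jan 22, 2007.
Both prerequisites met — the AMS measurement is run (Mar 27, 2007), the sample arrives at the lab (Jan 22, 2007); the later is Mar 27, 2007.
The raw date is calibrated: Mar 27, 2007 + 15 days = Apr 11, 2007.

11 April 2007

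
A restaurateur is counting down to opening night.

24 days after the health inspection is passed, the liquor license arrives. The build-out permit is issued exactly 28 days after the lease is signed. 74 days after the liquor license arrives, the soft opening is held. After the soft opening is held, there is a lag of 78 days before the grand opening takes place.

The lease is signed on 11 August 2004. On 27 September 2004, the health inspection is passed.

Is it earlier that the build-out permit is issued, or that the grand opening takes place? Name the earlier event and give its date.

The build-out permit is issued — 8 September 2004

The lease is signed: Aug 11, 2004.
The build-out permit is issued: Aug 11, 2004 + 28 days = Sep 8, 2004.
The health inspection is passed: Sep 27, 2004.
The liquor license arrives: Sep 27, 2004 + 24 days = Oct 21, 2004.
The soft opening is held: Oct 21, 2004 + 74 days = Jan 3, 2005.
The grand opening takes place: Jan 3, 2005 + 78 days = Mar 22, 2005.
Comparing: the build-out permit is issued on Sep 8, 2004 vs the grand opening takes place on Mar 22, 2005. Earlier: the build-out permit is issued.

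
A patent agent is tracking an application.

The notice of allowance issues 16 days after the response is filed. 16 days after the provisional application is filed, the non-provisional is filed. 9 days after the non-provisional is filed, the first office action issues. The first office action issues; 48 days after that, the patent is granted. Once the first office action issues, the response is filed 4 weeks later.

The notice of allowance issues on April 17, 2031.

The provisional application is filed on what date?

February 7, 2031

The notice of allowance issues: Apr 17, 2031.
The response is filed: Apr 17, 2031 − 16 days = Apr 1, 2031.
The first office action issues: Apr 1, 2031 − 4 weeks = Mar 4, 2031.
The non-provisional is filed: Mar 4, 2031 − 9 days = Feb 23, 2031.
The provisional application is filed: Feb 23, 2031 − 16 days = Feb 7, 2031.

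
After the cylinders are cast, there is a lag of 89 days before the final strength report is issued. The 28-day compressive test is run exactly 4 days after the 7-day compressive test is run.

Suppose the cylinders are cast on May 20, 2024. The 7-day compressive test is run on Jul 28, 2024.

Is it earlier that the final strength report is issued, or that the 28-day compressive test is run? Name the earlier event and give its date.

The 28-day compressive test is run — Aug 1, 2024

The cylinders are cast: May 20, 2024.
The final strength report is issued: May 20, 2024 + 89 days = Aug 17, 2024.
The 7-day compressive test is run: Jul 28, 2024.
The 28-day compressive test is run: Jul 28, 2024 + 4 days = Aug 1, 2024.
Comparing: the final strength report is issued on Aug 17, 2024 vs the 28-day compressive test is run on Aug 1, 2024. Earlier: the 28-day compressive test is run.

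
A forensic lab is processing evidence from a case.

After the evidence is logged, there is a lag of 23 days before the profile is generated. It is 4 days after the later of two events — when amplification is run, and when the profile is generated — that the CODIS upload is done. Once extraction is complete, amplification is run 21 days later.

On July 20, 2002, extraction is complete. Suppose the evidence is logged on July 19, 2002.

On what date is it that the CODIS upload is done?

August 15, 2002

Extraction is complete: Jul 20, 2002.
Amplification is run: Jul 20, 2002 + 21 days = Aug 10, 2002.
The evidence is logged: Jul 19, 2002.
The profile is generated: Jul 19, 2002 + 23 days = Aug 11, 2002.
Both prerequisites met — amplification is run (Aug 10, 2002), the profile is generated (Aug 11, 2002); the later is Aug 11, 2002.
The CODIS upload is done: Aug 11, 2002 + 4 days = Aug 15, 2002.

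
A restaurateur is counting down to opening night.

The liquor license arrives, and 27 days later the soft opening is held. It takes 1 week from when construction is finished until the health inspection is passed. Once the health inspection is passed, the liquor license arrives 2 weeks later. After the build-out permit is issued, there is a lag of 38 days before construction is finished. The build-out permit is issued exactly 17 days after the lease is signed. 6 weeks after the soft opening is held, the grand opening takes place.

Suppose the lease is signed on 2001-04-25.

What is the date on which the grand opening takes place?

The lease is signed: Apr 25, 2001.
The build-out permit is issued: Apr 25, 2001 + 17 days = May 12, 2001.
Construction is finished: May 12, 2001 + 38 days = Jun 19, 2001.
The health inspection is passed: Jun 19, 2001 + 1 week = Jun 26, 2001.
The liquor license arrives: Jun 26, 2001 + 2 weeks = Jul 10, 2001.
The soft opening is held: Jul 10, 2001 + 27 days = Aug 6, 2001.
The grand opening takes place: Aug 6, 2001 + 6 weeks = Sep 17, 2001.

2001-09-17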